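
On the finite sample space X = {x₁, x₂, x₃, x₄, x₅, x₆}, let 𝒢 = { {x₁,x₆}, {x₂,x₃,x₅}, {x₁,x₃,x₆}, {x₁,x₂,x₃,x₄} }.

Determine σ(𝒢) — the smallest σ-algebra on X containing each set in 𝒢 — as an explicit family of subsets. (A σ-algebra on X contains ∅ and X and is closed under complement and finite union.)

|σ(𝒢)| = 64.  σ(𝒢) = { ∅, {x₁}, {x₂}, {x₃}, {x₄}, {x₅}, {x₆}, {x₁,x₂}, {x₁,x₃}, {x₁,x₄}, {x₁,x₅}, {x₁,x₆}, {x₂,x₃}, {x₂,x₄}, {x₂,x₅}, {x₂,x₆}, {x₃,x₄}, {x₃,x₅}, {x₃,x₆}, {x₄,x₅}, {x₄,x₆}, {x₅,x₆}, {x₁,x₂,x₃}, {x₁,x₂,x₄}, {x₁,x₂,x₅}, {x₁,x₂,x₆}, {x₁,x₃,x₄}, {x₁,x₃,x₅}, {x₁,x₃,x₆}, {x₁,x₄,x₅}, {x₁,x₄,x₆}, {x₁,x₅,x₆}, {x₂,x₃,x₄}, {x₂,x₃,x₅}, {x₂,x₃,x₆}, {x₂,x₄,x₅}, {x₂,x₄,x₆}, {x₂,x₅,x₆}, {x₃,x₄,x₅}, {x₃,x₄,x₆}, {x₃,x₅,x₆}, {x₄,x₅,x₆}, {x₁,x₂,x₃,x₄}, {x₁,x₂,x₃,x₅}, {x₁,x₂,x₃,x₆}, {x₁,x₂,x₄,x₅}, {x₁,x₂,x₄,x₆}, {x₁,x₂,x₅,x₆}, {x₁,x₃,x₄,x₅}, {x₁,x₃,x₄,x₆}, {x₁,x₃,x₅,x₆}, {x₁,x₄,x₅,x₆}, {x₂,x₃,x₄,x₅}, {x₂,x₃,x₄,x₆}, {x₂,x₃,x₅,x₆}, {x₂,x₄,x₅,x₆}, {x₃,x₄,x₅,x₆}, {x₁,x₂,x₃,x₄,x₅}, {x₁,x₂,x₃,x₄,x₆}, {x₁,x₂,x₃,x₅,x₆}, {x₁,x₂,x₄,x₅,x₆}, {x₁,x₃,x₄,x₅,x₆}, {x₂,x₃,x₄,x₅,x₆}, X }

Trace:
Seed the family with 𝒢 together with ∅ and X: { ∅, {x₁,x₆}, {x₁,x₃,x₆}, {x₂,x₃,x₅}, {x₁,x₂,x₃,x₄}, X }.
Pass 1. New:
  {x₅,x₆}  = {x₁,x₂,x₃,x₄}ᶜ
  {x₁,x₄,x₆}  = {x₂,x₃,x₅}ᶜ
  {x₂,x₄,x₅}  = {x₁,x₃,x₆}ᶜ
  {x₂,x₃,x₄,x₅}  = {x₁,x₆}ᶜ
  {x₁,x₂,x₃,x₄,x₅}  = {x₂,x₃,x₅} ∪ {x₁,x₂,x₃,x₄}
  {x₁,x₂,x₃,x₄,x₆}  = {x₁,x₃,x₆} ∪ {x₁,x₂,x₃,x₄}
  {x₁,x₂,x₃,x₅,x₆}  = {x₂,x₃,x₅} ∪ {x₁,x₃,x₆}
Pass 2: 11 new —
  {x₄}  = {x₁,x₂,x₃,x₅,x₆}ᶜ
  {x₅}  = {x₁,x₂,x₃,x₄,x₆}ᶜ
  {x₆}  = {x₁,x₂,x₃,x₄,x₅}ᶜ
  {x₁,x₅,x₆}  = {x₅,x₆} ∪ {x₁,x₆}
  {x₁,x₃,x₄,x₆}  = {x₁,x₃,x₆} ∪ {x₁,x₄,x₆}
  {x₁,x₃,x₅,x₆}  = {x₅,x₆} ∪ {x₁,x₃,x₆}
  {x₁,x₄,x₅,x₆}  = {x₅,x₆} ∪ {x₁,x₄,x₆}
  {x₂,x₃,x₅,x₆}  = {x₅,x₆} ∪ {x₂,x₃,x₅}
  {x₂,x₄,x₅,x₆}  = {x₅,x₆} ∪ {x₂,x₄,x₅}
  {x₁,x₂,x₄,x₅,x₆}  = {x₁,x₆} ∪ {x₂,x₄,x₅}
  {x₂,x₃,x₄,x₅,x₆}  = {x₅,x₆} ∪ {x₂,x₃,x₄,x₅}
Pass 3: +12 →
  {x₁}  = {x₂,x₃,x₄,x₅,x₆}ᶜ
  {x₃}  = {x₁,x₂,x₄,x₅,x₆}ᶜ
  {x₁,x₃}  = {x₂,x₄,x₅,x₆}ᶜ
  {x₁,x₄}  = {x₂,x₃,x₅,x₆}ᶜ
  {x₂,x₃}  = {x₁,x₄,x₅,x₆}ᶜ
  {x₂,x₄}  = {x₁,x₃,x₅,x₆}ᶜ
  {x₂,x₅}  = {x₁,x₃,x₄,x₆}ᶜ
  {x₄,x₅}  = {x₅} ∪ {x₄}
  {x₄,x₆}  = {x₆} ∪ {x₄}
  {x₂,x₃,x₄}  = {x₁,x₅,x₆}ᶜ
  {x₄,x₅,x₆}  = {x₅,x₆} ∪ {x₄}
  {x₁,x₃,x₄,x₅,x₆}  = {x₅,x₆} ∪ {x₁,x₃,x₄,x₆}
Pass 4 (25 new):
  {x₂}  = {x₁,x₃,x₄,x₅,x₆}ᶜ
  {x₁,x₅}  = {x₁} ∪ {x₅}
  {x₃,x₄}  = {x₃} ∪ {x₄}
  {x₃,x₅}  = {x₅} ∪ {x₃}
  {x₃,x₆}  = {x₆} ∪ {x₃}
  {x₁,x₂,x₃}  = {x₄,x₅,x₆}ᶜ
  {x₁,x₂,x₄}  = {x₁} ∪ {x₂,x₄}
  {x₁,x₂,x₅}  = {x₂,x₅} ∪ {x₁}
  {x₁,x₃,x₄}  = {x₃} ∪ {x₁,x₄}
  {x₁,x₃,x₅}  = {x₅} ∪ {x₁,x₃}
  {x₁,x₄,x₅}  = {x₁} ∪ {x₄,x₅}
  {x₂,x₃,x₆}  = {x₆} ∪ {x₂,x₃}
  {x₂,x₄,x₆}  = {x₆} ∪ {x₂,x₄}
  {x₂,x₅,x₆}  = {x₂,x₅} ∪ {x₅,x₆}
  {x₃,x₄,x₅}  = {x₄,x₅} ∪ {x₃}
  {x₃,x₄,x₆}  = {x₃} ∪ {x₄,x₆}
  {x₃,x₅,x₆}  = {x₅,x₆} ∪ {x₃}
  {x₁,x₂,x₃,x₅}  = {x₄,x₆}ᶜ
  {x₁,x₂,x₃,x₆}  = {x₄,x₅}ᶜ
  {x₁,x₂,x₄,x₅}  = {x₂,x₅} ∪ {x₁,x₄}
  {x₁,x₂,x₄,x₆}  = {x₁,x₆} ∪ {x₂,x₄}
  {x₁,x₂,x₅,x₆}  = {x₂,x₅} ∪ {x₁,x₆}
  {x₁,x₃,x₄,x₅}  = {x₄,x₅} ∪ {x₁,x₃}
  {x₂,x₃,x₄,x₆}  = {x₂,x₃,x₄} ∪ {x₆}
  {x₃,x₄,x₅,x₆}  = {x₃} ∪ {x₄,x₅,x₆}
Pass 5: 3 new —
  {x₁,x₂}  = {x₃,x₄,x₅,x₆}ᶜ
  {x₂,x₆}  = {x₁,x₃,x₄,x₅}ᶜ
  {x₁,x₂,x₆}  = {x₃,x₄,x₅}ᶜ
Pass 6: stable.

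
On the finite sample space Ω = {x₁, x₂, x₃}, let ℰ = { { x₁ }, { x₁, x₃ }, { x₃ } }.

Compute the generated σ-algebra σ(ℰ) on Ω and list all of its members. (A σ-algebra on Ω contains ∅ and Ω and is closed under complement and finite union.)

σ(ℰ) = { ∅, { x₁ }, { x₂ }, { x₃ }, { x₁, x₂ }, { x₁, x₃ }, { x₂, x₃ }, Ω }

Working:
Start: ℰ ∪ {∅, Ω} = { ∅, { x₁ }, { x₃ }, { x₁, x₃ }, Ω }.
Round 1 (3 new):
  { x₂ }  = Ω∖{ x₁, x₃ }
  { x₁, x₂ }  = Ω∖{ x₃ }
  { x₂, x₃ }  = Ω∖{ x₁ }
  (now 8)
Round 2: already closed under ᶜ and ∪.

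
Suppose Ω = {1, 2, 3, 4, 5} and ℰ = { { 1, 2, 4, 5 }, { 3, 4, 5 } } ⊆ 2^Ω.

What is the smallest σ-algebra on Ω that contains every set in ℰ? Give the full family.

|σ(ℰ)| = 8.  σ(ℰ) = { {  }, { 3 }, { 1, 2 }, { 4, 5 }, { 1, 2, 3 }, { 3, 4, 5 }, { 1, 2, 4, 5 }, Ω }

Trace:
Start: ℰ ∪ {∅, Ω} = { {  }, { 3, 4, 5 }, { 1, 2, 4, 5 }, Ω }.
Iteration 1 (2 new):
  { 3 }  = ᶜ of { 1, 2, 4, 5 }
  { 1, 2 }  = ᶜ of { 3, 4, 5 }
Iteration 2: +1 →
  { 1, 2, 3 }  = { 3 } ∪ { 1, 2 }
Iteration 3: 1 new —
  { 4, 5 }  = ᶜ of { 1, 2, 3 }
After Iteration 4 the family is unchanged; done.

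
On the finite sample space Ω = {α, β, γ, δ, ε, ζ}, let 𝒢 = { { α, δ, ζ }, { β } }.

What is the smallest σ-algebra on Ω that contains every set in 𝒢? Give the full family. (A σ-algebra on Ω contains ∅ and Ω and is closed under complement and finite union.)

σ(𝒢) (8 sets): { ∅, { β }, { γ, ε }, { α, δ, ζ }, { β, γ, ε }, { α, β, δ, ζ }, { α, γ, δ, ε, ζ }, Ω }

Derivation:
Initial family (4 sets): { ∅, { β }, { α, δ, ζ }, Ω }.
Step 1 adds 3:
  { β, γ, ε }  = ᶜ of { α, δ, ζ }
  { α, β, δ, ζ }  = { β } ∪ { α, δ, ζ }
  { α, γ, δ, ε, ζ }  = ᶜ of { β }
  |family| = 7
Step 2 (1 new):
  { γ, ε }  = ᶜ of { α, β, δ, ζ }
  |family| = 8
Step 3: stable.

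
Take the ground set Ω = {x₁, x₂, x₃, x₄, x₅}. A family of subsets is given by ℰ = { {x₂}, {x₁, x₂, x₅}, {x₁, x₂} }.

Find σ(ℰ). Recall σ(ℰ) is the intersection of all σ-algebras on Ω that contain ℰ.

Seed the family with ℰ together with ∅ and Ω: { ∅, {x₂}, {x₁, x₂}, {x₁, x₂, x₅}, Ω }.
Step 1: +3 →
  {x₃, x₄}  = {x₁, x₂, x₅}ᶜ
  {x₃, x₄, x₅}  = {x₁, x₂}ᶜ
  {x₁, x₃, x₄, x₅}  = {x₂}ᶜ
  |family| = 8
Step 2: 3 new —
  {x₂, x₃, x₄}  = {x₂} ∪ {x₃, x₄}
  {x₁, x₂, x₃, x₄}  = {x₃, x₄} ∪ {x₁, x₂}
  {x₂, x₃, x₄, x₅}  = {x₂} ∪ {x₃, x₄, x₅}
  |family| = 11
Step 3: 3 new —
  {x₁}  = {x₂, x₃, x₄, x₅}ᶜ
  {x₅}  = {x₁, x₂, x₃, x₄}ᶜ
  {x₁, x₅}  = {x₂, x₃, x₄}ᶜ
  |family| = 14
Step 4: +2 →
  {x₂, x₅}  = {x₂} ∪ {x₅}
  {x₁, x₃, x₄}  = {x₃, x₄} ∪ {x₁}
  |family| = 16
Step 5 adds nothing — fixpoint reached.

Therefore σ(ℰ) = { ∅, {x₁}, {x₂}, {x₅}, {x₁, x₂}, {x₁, x₅}, {x₂, x₅}, {x₃, x₄}, {x₁, x₂, x₅}, {x₁, x₃, x₄}, {x₂, x₃, x₄}, {x₃, x₄, x₅}, {x₁, x₂, x₃, x₄}, {x₁, x₃, x₄, x₅}, {x₂, x₃, x₄, x₅}, Ω } (|σ(ℰ)| = 16).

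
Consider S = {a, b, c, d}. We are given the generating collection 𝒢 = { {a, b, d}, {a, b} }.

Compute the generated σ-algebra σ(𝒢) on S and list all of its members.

|σ(𝒢)| = 8.  σ(𝒢) = { ∅, {c}, {d}, {a, b}, {c, d}, {a, b, c}, {a, b, d}, S }

Derivation:
Initial family (4 sets): { ∅, {a, b}, {a, b, d}, S }.
Iteration 1: 2 new —
  {c}  = ᶜ of {a, b, d}
  {c, d}  = ᶜ of {a, b}
Iteration 2: 1 new —
  {a, b, c}  = {c} ∪ {a, b}
Iteration 3. New:
  {d}  = ᶜ of {a, b, c}
Iteration 4: no new sets; the family is a σ-algebra.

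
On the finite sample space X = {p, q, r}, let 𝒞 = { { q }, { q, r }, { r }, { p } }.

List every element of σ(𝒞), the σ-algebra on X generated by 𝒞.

σ(𝒞) = { {}, { p }, { q }, { r }, { p, q }, { p, r }, { q, r }, X }

Derivation:
Initial family (6 sets): { {}, { p }, { q }, { r }, { q, r }, X }.
Round 1: +2 →
  { p, q }  = X∖{ r }
  { p, r }  = X∖{ q }
  [8 total]
Round 2: already closed under ᶜ and ∪.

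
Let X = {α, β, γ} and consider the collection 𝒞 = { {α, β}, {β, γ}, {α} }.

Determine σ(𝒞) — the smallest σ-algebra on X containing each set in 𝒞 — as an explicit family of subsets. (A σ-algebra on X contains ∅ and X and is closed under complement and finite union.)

|σ(𝒞)| = 8.  σ(𝒞) = { {}, {α}, {β}, {γ}, {α, β}, {α, γ}, {β, γ}, X }

Check:
Seed the family with 𝒞 together with ∅ and X: { {}, {α}, {α, β}, {β, γ}, X }.
Pass 1: +1 →
  {γ}  = {α, β}ᶜ
  — 6 sets.
Pass 2. New:
  {α, γ}  = {γ} ∪ {α}
  — 7 sets.
Pass 3 adds 1:
  {β}  = {α, γ}ᶜ
  — 8 sets.
Pass 4: no new sets; the family is a σ-algebra.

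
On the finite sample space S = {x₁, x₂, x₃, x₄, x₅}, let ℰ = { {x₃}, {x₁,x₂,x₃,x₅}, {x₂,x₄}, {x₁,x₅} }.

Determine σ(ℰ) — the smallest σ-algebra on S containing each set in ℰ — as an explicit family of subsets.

Answer: σ(ℰ) = { {}, {x₂}, {x₃}, {x₄}, {x₁,x₅}, {x₂,x₃}, {x₂,x₄}, {x₃,x₄}, {x₁,x₂,x₅}, {x₁,x₃,x₅}, {x₁,x₄,x₅}, {x₂,x₃,x₄}, {x₁,x₂,x₃,x₅}, {x₁,x₂,x₄,x₅}, {x₁,x₃,x₄,x₅}, S }

Check:
Start: ℰ ∪ {∅, S} = { {}, {x₃}, {x₁,x₅}, {x₂,x₄}, {x₁,x₂,x₃,x₅}, S }.
Round 1: 4 new —
  {x₄}  = S∖{x₁,x₂,x₃,x₅}
  {x₁,x₃,x₅}  = S∖{x₂,x₄}
  {x₂,x₃,x₄}  = S∖{x₁,x₅}
  {x₁,x₂,x₄,x₅}  = S∖{x₃}
  [10 total]
Round 2 adds 3:
  {x₃,x₄}  = {x₃} ∪ {x₄}
  {x₁,x₄,x₅}  = {x₁,x₅} ∪ {x₄}
  {x₁,x₃,x₄,x₅}  = {x₁,x₃,x₅} ∪ {x₄}
  [13 total]
Round 3: 3 new —
  {x₂}  = S∖{x₁,x₃,x₄,x₅}
  {x₂,x₃}  = S∖{x₁,x₄,x₅}
  {x₁,x₂,x₅}  = S∖{x₃,x₄}
  [16 total]
Round 4: stable.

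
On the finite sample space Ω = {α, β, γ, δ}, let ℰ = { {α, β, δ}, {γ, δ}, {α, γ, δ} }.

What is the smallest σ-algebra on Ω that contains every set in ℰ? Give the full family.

|σ(ℰ)| = 16.  σ(ℰ) = { {}, {α}, {β}, {γ}, {δ}, {α, β}, {α, γ}, {α, δ}, {β, γ}, {β, δ}, {γ, δ}, {α, β, γ}, {α, β, δ}, {α, γ, δ}, {β, γ, δ}, Ω }

Check:
Begin from { {}, {γ, δ}, {α, β, δ}, {α, γ, δ}, Ω } (that is, ℰ plus ∅ and Ω).
Step 1: +3 →
  {β}  = ᶜ of {α, γ, δ}
  {γ}  = ᶜ of {α, β, δ}
  {α, β}  = ᶜ of {γ, δ}
  — 8 sets.
Step 2: 3 new —
  {β, γ}  = {γ} ∪ {β}
  {α, β, γ}  = {γ} ∪ {α, β}
  {β, γ, δ}  = {β} ∪ {γ, δ}
  — 11 sets.
Step 3 (3 new):
  {α}  = ᶜ of {β, γ, δ}
  {δ}  = ᶜ of {α, β, γ}
  {α, δ}  = ᶜ of {β, γ}
  — 14 sets.
Step 4. New:
  {α, γ}  = {γ} ∪ {α}
  {β, δ}  = {δ} ∪ {β}
  — 16 sets.
Step 5: no new sets; the family is a σ-algebra.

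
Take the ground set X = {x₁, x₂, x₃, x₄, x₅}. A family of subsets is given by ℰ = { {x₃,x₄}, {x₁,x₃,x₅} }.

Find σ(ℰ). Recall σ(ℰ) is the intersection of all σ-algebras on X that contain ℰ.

Take S₀ = ℰ ∪ {∅, X} = { ∅, {x₃,x₄}, {x₁,x₃,x₅}, X }.
Pass 1 adds 3:
  {x₂,x₄}  = X∖{x₁,x₃,x₅}
  {x₁,x₂,x₅}  = X∖{x₃,x₄}
  {x₁,x₃,x₄,x₅}  = {x₁,x₃,x₅} ∪ {x₃,x₄}
  [7 total]
Pass 2: +4 →
  {x₂}  = X∖{x₁,x₃,x₄,x₅}
  {x₂,x₃,x₄}  = {x₃,x₄} ∪ {x₂,x₄}
  {x₁,x₂,x₃,x₅}  = {x₁,x₂,x₅} ∪ {x₁,x₃,x₅}
  {x₁,x₂,x₄,x₅}  = {x₁,x₂,x₅} ∪ {x₂,x₄}
  [11 total]
Pass 3 adds 3:
  {x₃}  = X∖{x₁,x₂,x₄,x₅}
  {x₄}  = X∖{x₁,x₂,x₃,x₅}
  {x₁,x₅}  = X∖{x₂,x₃,x₄}
  [14 total]
Pass 4. New:
  {x₂,x₃}  = {x₃} ∪ {x₂}
  {x₁,x₄,x₅}  = {x₁,x₅} ∪ {x₄}
  [16 total]
Pass 5: no new sets; the family is a σ-algebra.

σ(ℰ) = { ∅, {x₂}, {x₃}, {x₄}, {x₁,x₅}, {x₂,x₃}, {x₂,x₄}, {x₃,x₄}, {x₁,x₂,x₅}, {x₁,x₃,x₅}, {x₁,x₄,x₅}, {x₂,x₃,x₄}, {x₁,x₂,x₃,x₅}, {x₁,x₂,x₄,x₅}, {x₁,x₃,x₄,x₅}, X }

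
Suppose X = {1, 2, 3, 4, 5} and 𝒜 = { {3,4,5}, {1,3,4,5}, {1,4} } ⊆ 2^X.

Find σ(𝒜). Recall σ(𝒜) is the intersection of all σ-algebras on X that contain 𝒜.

Initial family (5 sets): { {}, {1,4}, {3,4,5}, {1,3,4,5}, X }.
Pass 1 (3 new):
  {2}  = ᶜ of {1,3,4,5}
  {1,2}  = ᶜ of {3,4,5}
  {2,3,5}  = ᶜ of {1,4}
  (now 8)
Pass 2 adds 3:
  {1,2,4}  = {2} ∪ {1,4}
  {1,2,3,5}  = {2,3,5} ∪ {1,2}
  {2,3,4,5}  = {2} ∪ {3,4,5}
  (now 11)
Pass 3 adds 3:
  {1}  = ᶜ of {2,3,4,5}
  {4}  = ᶜ of {1,2,3,5}
  {3,5}  = ᶜ of {1,2,4}
  (now 14)
Pass 4. New:
  {2,4}  = {4} ∪ {2}
  {1,3,5}  = {3,5} ∪ {1}
  (now 16)
Pass 5: no new sets; the family is a σ-algebra.

σ(𝒜) = { {}, {1}, {2}, {4}, {1,2}, {1,4}, {2,4}, {3,5}, {1,2,4}, {1,3,5}, {2,3,5}, {3,4,5}, {1,2,3,5}, {1,3,4,5}, {2,3,4,5}, X }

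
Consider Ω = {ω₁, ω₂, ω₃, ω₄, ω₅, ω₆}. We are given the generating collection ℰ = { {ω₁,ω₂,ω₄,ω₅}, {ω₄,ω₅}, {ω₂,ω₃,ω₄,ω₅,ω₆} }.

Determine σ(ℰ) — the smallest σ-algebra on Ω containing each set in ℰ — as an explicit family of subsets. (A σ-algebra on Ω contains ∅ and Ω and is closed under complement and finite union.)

Answer: σ(ℰ) = { {}, {ω₁}, {ω₂}, {ω₁,ω₂}, {ω₃,ω₆}, {ω₄,ω₅}, {ω₁,ω₃,ω₆}, {ω₁,ω₄,ω₅}, {ω₂,ω₃,ω₆}, {ω₂,ω₄,ω₅}, {ω₁,ω₂,ω₃,ω₆}, {ω₁,ω₂,ω₄,ω₅}, {ω₃,ω₄,ω₅,ω₆}, {ω₁,ω₃,ω₄,ω₅,ω₆}, {ω₂,ω₃,ω₄,ω₅,ω₆}, Ω }

Check:
Begin from { {}, {ω₄,ω₅}, {ω₁,ω₂,ω₄,ω₅}, {ω₂,ω₃,ω₄,ω₅,ω₆}, Ω } (that is, ℰ plus ∅ and Ω).
Iteration 1. New:
  {ω₁}  = ᶜ of {ω₂,ω₃,ω₄,ω₅,ω₆}
  {ω₃,ω₆}  = ᶜ of {ω₁,ω₂,ω₄,ω₅}
  {ω₁,ω₂,ω₃,ω₆}  = ᶜ of {ω₄,ω₅}
Iteration 2: +3 →
  {ω₁,ω₃,ω₆}  = {ω₃,ω₆} ∪ {ω₁}
  {ω₁,ω₄,ω₅}  = {ω₄,ω₅} ∪ {ω₁}
  {ω₃,ω₄,ω₅,ω₆}  = {ω₄,ω₅} ∪ {ω₃,ω₆}
Iteration 3 (4 new):
  {ω₁,ω₂}  = ᶜ of {ω₃,ω₄,ω₅,ω₆}
  {ω₂,ω₃,ω₆}  = ᶜ of {ω₁,ω₄,ω₅}
  {ω₂,ω₄,ω₅}  = ᶜ of {ω₁,ω₃,ω₆}
  {ω₁,ω₃,ω₄,ω₅,ω₆}  = {ω₄,ω₅} ∪ {ω₁,ω₃,ω₆}
Iteration 4: 1 new —
  {ω₂}  = ᶜ of {ω₁,ω₃,ω₄,ω₅,ω₆}
Iteration 5 adds nothing — fixpoint reached.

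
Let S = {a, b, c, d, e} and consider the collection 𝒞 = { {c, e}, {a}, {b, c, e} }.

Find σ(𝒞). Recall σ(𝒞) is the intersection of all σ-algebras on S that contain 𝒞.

Answer: σ(𝒞) = { {}, {a}, {b}, {d}, {a, b}, {a, d}, {b, d}, {c, e}, {a, b, d}, {a, c, e}, {b, c, e}, {c, d, e}, {a, b, c, e}, {a, c, d, e}, {b, c, d, e}, S }

Derivation:
Initial family (5 sets): { {}, {a}, {c, e}, {b, c, e}, S }.
Step 1 (5 new):
  {a, d}  = S∖{b, c, e}
  {a, b, d}  = S∖{c, e}
  {a, c, e}  = {c, e} ∪ {a}
  {a, b, c, e}  = {b, c, e} ∪ {a}
  {b, c, d, e}  = S∖{a}
  [10 total]
Step 2: 3 new —
  {d}  = S∖{a, b, c, e}
  {b, d}  = S∖{a, c, e}
  {a, c, d, e}  = {a, c, e} ∪ {a, d}
  [13 total]
Step 3 adds 2:
  {b}  = S∖{a, c, d, e}
  {c, d, e}  = {d} ∪ {c, e}
  [15 total]
Step 4 (1 new):
  {a, b}  = S∖{c, d, e}
  [16 total]
After Step 5 the family is unchanged; done.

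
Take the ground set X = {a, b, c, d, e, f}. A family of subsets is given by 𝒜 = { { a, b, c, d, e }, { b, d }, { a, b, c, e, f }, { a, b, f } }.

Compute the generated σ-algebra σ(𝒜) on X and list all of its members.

Begin from { {}, { b, d }, { a, b, f }, { a, b, c, d, e }, { a, b, c, e, f }, X } (that is, 𝒜 plus ∅ and X).
Round 1 adds 5:
  { d }  = { a, b, c, e, f }ᶜ
  { f }  = { a, b, c, d, e }ᶜ
  { c, d, e }  = { a, b, f }ᶜ
  { a, b, d, f }  = { a, b, f } ∪ { b, d }
  { a, c, e, f }  = { b, d }ᶜ
Round 2 adds 6:
  { c, e }  = { a, b, d, f }ᶜ
  { d, f }  = { f } ∪ { d }
  { b, d, f }  = { f } ∪ { b, d }
  { b, c, d, e }  = { c, d, e } ∪ { b, d }
  { c, d, e, f }  = { c, d, e } ∪ { f }
  { a, c, d, e, f }  = { a, c, e, f } ∪ { c, d, e }
Round 3: 7 new —
  { b }  = { a, c, d, e, f }ᶜ
  { a, b }  = { c, d, e, f }ᶜ
  { a, f }  = { b, c, d, e }ᶜ
  { a, c, e }  = { b, d, f }ᶜ
  { c, e, f }  = { c, e } ∪ { f }
  { a, b, c, e }  = { d, f }ᶜ
  { b, c, d, e, f }  = { b, d, f } ∪ { c, d, e }
Round 4 (7 new):
  { a }  = { b, c, d, e, f }ᶜ
  { b, f }  = { b } ∪ { f }
  { a, b, d }  = { c, e, f }ᶜ
  { a, d, f }  = { a, f } ∪ { d }
  { b, c, e }  = { b } ∪ { c, e }
  { a, c, d, e }  = { c, d, e } ∪ { a, c, e }
  { b, c, e, f }  = { b } ∪ { c, e, f }
Round 5 adds 1:
  { a, d }  = { b, c, e, f }ᶜ
Round 6 adds nothing — fixpoint reached.

Therefore σ(𝒜) = { {}, { a }, { b }, { d }, { f }, { a, b }, { a, d }, { a, f }, { b, d }, { b, f }, { c, e }, { d, f }, { a, b, d }, { a, b, f }, { a, c, e }, { a, d, f }, { b, c, e }, { b, d, f }, { c, d, e }, { c, e, f }, { a, b, c, e }, { a, b, d, f }, { a, c, d, e }, { a, c, e, f }, { b, c, d, e }, { b, c, e, f }, { c, d, e, f }, { a, b, c, d, e }, { a, b, c, e, f }, { a, c, d, e, f }, { b, c, d, e, f }, X } (|σ(𝒜)| = 32).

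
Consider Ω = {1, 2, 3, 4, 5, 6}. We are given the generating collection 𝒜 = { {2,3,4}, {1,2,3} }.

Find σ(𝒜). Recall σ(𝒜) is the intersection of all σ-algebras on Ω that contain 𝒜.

σ(𝒜) (16 sets): { ∅, {1}, {4}, {1,4}, {2,3}, {5,6}, {1,2,3}, {1,5,6}, {2,3,4}, {4,5,6}, {1,2,3,4}, {1,4,5,6}, {2,3,5,6}, {1,2,3,5,6}, {2,3,4,5,6}, Ω }

Trace:
Take S₀ = 𝒜 ∪ {∅, Ω} = { ∅, {1,2,3}, {2,3,4}, Ω }.
Round 1 (3 new):
  {1,5,6}  = Ω∖{2,3,4}
  {4,5,6}  = Ω∖{1,2,3}
  {1,2,3,4}  = {1,2,3} ∪ {2,3,4}
  [7 total]
Round 2 (4 new):
  {5,6}  = Ω∖{1,2,3,4}
  {1,4,5,6}  = {1,5,6} ∪ {4,5,6}
  {1,2,3,5,6}  = {1,2,3} ∪ {1,5,6}
  {2,3,4,5,6}  = {2,3,4} ∪ {4,5,6}
  [11 total]
Round 3 (3 new):
  {1}  = Ω∖{2,3,4,5,6}
  {4}  = Ω∖{1,2,3,5,6}
  {2,3}  = Ω∖{1,4,5,6}
  [14 total]
Round 4. New:
  {1,4}  = {1} ∪ {4}
  {2,3,5,6}  = {2,3} ∪ {5,6}
  [16 total]
Round 5: stable.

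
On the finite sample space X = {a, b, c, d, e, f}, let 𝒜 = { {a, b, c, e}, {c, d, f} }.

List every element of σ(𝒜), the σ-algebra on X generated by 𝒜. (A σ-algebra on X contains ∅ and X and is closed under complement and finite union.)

Take S₀ = 𝒜 ∪ {∅, X} = { {}, {c, d, f}, {a, b, c, e}, X }.
Step 1 (2 new):
  {d, f}  = ᶜ of {a, b, c, e}
  {a, b, e}  = ᶜ of {c, d, f}
  (now 6)
Step 2. New:
  {a, b, d, e, f}  = {a, b, e} ∪ {d, f}
  (now 7)
Step 3: +1 →
  {c}  = ᶜ of {a, b, d, e, f}
  (now 8)
Step 4: closed — nothing new.

Hence σ(𝒜) has 8 members: { {}, {c}, {d, f}, {a, b, e}, {c, d, f}, {a, b, c, e}, {a, b, d, e, f}, X }.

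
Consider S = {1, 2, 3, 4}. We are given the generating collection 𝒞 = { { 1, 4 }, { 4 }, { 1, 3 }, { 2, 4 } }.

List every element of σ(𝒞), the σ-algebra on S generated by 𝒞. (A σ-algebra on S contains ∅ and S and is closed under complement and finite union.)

Begin from { {  }, { 4 }, { 1, 3 }, { 1, 4 }, { 2, 4 }, S } (that is, 𝒞 plus ∅ and S).
Iteration 1 adds 4:
  { 2, 3 }  = S∖{ 1, 4 }
  { 1, 2, 3 }  = S∖{ 4 }
  { 1, 2, 4 }  = { 1, 4 } ∪ { 2, 4 }
  { 1, 3, 4 }  = { 1, 4 } ∪ { 1, 3 }
  (now 10)
Iteration 2 adds 3:
  { 2 }  = S∖{ 1, 3, 4 }
  { 3 }  = S∖{ 1, 2, 4 }
  { 2, 3, 4 }  = { 2, 3 } ∪ { 4 }
  (now 13)
Iteration 3: 2 new —
  { 1 }  = S∖{ 2, 3, 4 }
  { 3, 4 }  = { 3 } ∪ { 4 }
  (now 15)
Iteration 4: 1 new —
  { 1, 2 }  = S∖{ 3, 4 }
  (now 16)
After Iteration 5 the family is unchanged; done.

Hence σ(𝒞) has 16 members: { {  }, { 1 }, { 2 }, { 3 }, { 4 }, { 1, 2 }, { 1, 3 }, { 1, 4 }, { 2, 3 }, { 2, 4 }, { 3, 4 }, { 1, 2, 3 }, { 1, 2, 4 }, { 1, 3, 4 }, { 2, 3, 4 }, S }.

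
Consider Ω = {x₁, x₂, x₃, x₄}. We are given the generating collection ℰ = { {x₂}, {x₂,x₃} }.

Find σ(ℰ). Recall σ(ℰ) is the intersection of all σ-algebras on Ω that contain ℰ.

Begin from { {}, {x₂}, {x₂,x₃}, Ω } (that is, ℰ plus ∅ and Ω).
Iteration 1 (2 new):
  {x₁,x₄}  = Ω∖{x₂,x₃}
  {x₁,x₃,x₄}  = Ω∖{x₂}
  (now 6)
Iteration 2 adds 1:
  {x₁,x₂,x₄}  = {x₁,x₄} ∪ {x₂}
  (now 7)
Iteration 3: +1 →
  {x₃}  = Ω∖{x₁,x₂,x₄}
  (now 8)
After Iteration 4 the family is unchanged; done.

|σ(ℰ)| = 8.  σ(ℰ) = { {}, {x₂}, {x₃}, {x₁,x₄}, {x₂,x₃}, {x₁,x₂,x₄}, {x₁,x₃,x₄}, Ω }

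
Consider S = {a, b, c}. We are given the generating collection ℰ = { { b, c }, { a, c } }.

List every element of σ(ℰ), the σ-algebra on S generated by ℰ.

|σ(ℰ)| = 8.  σ(ℰ) = { {}, { a }, { b }, { c }, { a, b }, { a, c }, { b, c }, S }

Check:
Take S₀ = ℰ ∪ {∅, S} = { {}, { a, c }, { b, c }, S }.
Iteration 1: +2 →
  { a }  = ᶜ of { b, c }
  { b }  = ᶜ of { a, c }
Iteration 2 (1 new):
  { a, b }  = { b } ∪ { a }
Iteration 3 adds 1:
  { c }  = ᶜ of { a, b }
Iteration 4: no new sets; the family is a σ-algebra.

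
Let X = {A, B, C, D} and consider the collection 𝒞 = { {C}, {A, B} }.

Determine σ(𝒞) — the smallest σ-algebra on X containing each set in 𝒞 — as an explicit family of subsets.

Seed the family with 𝒞 together with ∅ and X: { {}, {C}, {A, B}, X }.
Pass 1. New:
  {C, D}  = ᶜ of {A, B}
  {A, B, C}  = {C} ∪ {A, B}
  {A, B, D}  = ᶜ of {C}
Pass 2 adds 1:
  {D}  = ᶜ of {A, B, C}
Pass 3 adds nothing — fixpoint reached.

σ(𝒞) = { {}, {C}, {D}, {A, B}, {C, D}, {A, B, C}, {A, B, D}, X }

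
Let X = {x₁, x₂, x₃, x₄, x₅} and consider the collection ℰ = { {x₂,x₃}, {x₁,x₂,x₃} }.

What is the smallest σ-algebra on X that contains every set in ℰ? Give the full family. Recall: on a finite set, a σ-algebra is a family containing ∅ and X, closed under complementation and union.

Initial family (4 sets): { {}, {x₂,x₃}, {x₁,x₂,x₃}, X }.
Round 1: +2 →
  {x₄,x₅}  = X∖{x₁,x₂,x₃}
  {x₁,x₄,x₅}  = X∖{x₂,x₃}
  — 6 sets.
Round 2: +1 →
  {x₂,x₃,x₄,x₅}  = {x₄,x₅} ∪ {x₂,x₃}
  — 7 sets.
Round 3: 1 new —
  {x₁}  = X∖{x₂,x₃,x₄,x₅}
  — 8 sets.
Round 4: no new sets; the family is a σ-algebra.

|σ(ℰ)| = 8.  σ(ℰ) = { {}, {x₁}, {x₂,x₃}, {x₄,x₅}, {x₁,x₂,x₃}, {x₁,x₄,x₅}, {x₂,x₃,x₄,x₅}, X }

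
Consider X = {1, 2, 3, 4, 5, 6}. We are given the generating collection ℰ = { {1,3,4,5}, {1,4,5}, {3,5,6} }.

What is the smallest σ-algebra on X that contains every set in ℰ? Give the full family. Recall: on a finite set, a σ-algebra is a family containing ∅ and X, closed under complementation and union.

Begin from { {}, {1,4,5}, {3,5,6}, {1,3,4,5}, X } (that is, ℰ plus ∅ and X).
Round 1. New:
  {2,6}  = complement {1,3,4,5}
  {1,2,4}  = complement {3,5,6}
  {2,3,6}  = complement {1,4,5}
  {1,3,4,5,6}  = {1,4,5} ∪ {3,5,6}
Round 2: +7 →
  {2}  = complement {1,3,4,5,6}
  {1,2,4,5}  = {1,4,5} ∪ {1,2,4}
  {1,2,4,6}  = {2,6} ∪ {1,2,4}
  {2,3,5,6}  = {2,3,6} ∪ {3,5,6}
  {1,2,3,4,5}  = {1,2,4} ∪ {1,3,4,5}
  {1,2,3,4,6}  = {2,3,6} ∪ {1,2,4}
  {1,2,4,5,6}  = {1,4,5} ∪ {2,6}
Round 3 (6 new):
  {3}  = complement {1,2,4,5,6}
  {5}  = complement {1,2,3,4,6}
  {6}  = complement {1,2,3,4,5}
  {1,4}  = complement {2,3,5,6}
  {3,5}  = complement {1,2,4,6}
  {3,6}  = complement {1,2,4,5}
Round 4 (10 new):
  {2,3}  = {2} ∪ {3}
  {2,5}  = {2} ∪ {5}
  {5,6}  = {6} ∪ {5}
  {1,3,4}  = {3} ∪ {1,4}
  {1,4,6}  = {6} ∪ {1,4}
  {2,3,5}  = {2} ∪ {3,5}
  {2,5,6}  = {2,6} ∪ {5}
  {1,2,3,4}  = {1,2,4} ∪ {3}
  {1,3,4,6}  = {1,4} ∪ {3,6}
  {1,4,5,6}  = {1,4,5} ∪ {6}
Round 5: closed — nothing new.

|σ(ℰ)| = 32.  σ(ℰ) = { {}, {2}, {3}, {5}, {6}, {1,4}, {2,3}, {2,5}, {2,6}, {3,5}, {3,6}, {5,6}, {1,2,4}, {1,3,4}, {1,4,5}, {1,4,6}, {2,3,5}, {2,3,6}, {2,5,6}, {3,5,6}, {1,2,3,4}, {1,2,4,5}, {1,2,4,6}, {1,3,4,5}, {1,3,4,6}, {1,4,5,6}, {2,3,5,6}, {1,2,3,4,5}, {1,2,3,4,6}, {1,2,4,5,6}, {1,3,4,5,6}, X }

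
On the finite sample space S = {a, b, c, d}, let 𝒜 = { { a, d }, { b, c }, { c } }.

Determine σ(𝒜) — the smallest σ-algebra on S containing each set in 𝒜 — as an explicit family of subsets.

σ(𝒜) (8 sets): { {  }, { b }, { c }, { a, d }, { b, c }, { a, b, d }, { a, c, d }, S }

Derivation:
Take S₀ = 𝒜 ∪ {∅, S} = { {  }, { c }, { a, d }, { b, c }, S }.
Iteration 1: +2 →
  { a, b, d }  = { c }ᶜ
  { a, c, d }  = { c } ∪ { a, d }
  |family| = 7
Iteration 2 adds 1:
  { b }  = { a, c, d }ᶜ
  |family| = 8
After Iteration 3 the family is unchanged; done.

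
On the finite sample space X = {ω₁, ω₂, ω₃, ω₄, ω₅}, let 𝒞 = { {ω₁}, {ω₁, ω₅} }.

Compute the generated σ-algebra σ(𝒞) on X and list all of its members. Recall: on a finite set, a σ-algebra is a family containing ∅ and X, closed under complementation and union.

Seed the family with 𝒞 together with ∅ and X: { {}, {ω₁}, {ω₁, ω₅}, X }.
Pass 1 adds 2:
  {ω₂, ω₃, ω₄}  = ᶜ of {ω₁, ω₅}
  {ω₂, ω₃, ω₄, ω₅}  = ᶜ of {ω₁}
  [6 total]
Pass 2. New:
  {ω₁, ω₂, ω₃, ω₄}  = {ω₂, ω₃, ω₄} ∪ {ω₁}
  [7 total]
Pass 3: +1 →
  {ω₅}  = ᶜ of {ω₁, ω₂, ω₃, ω₄}
  [8 total]
Pass 4: closed — nothing new.

|σ(𝒞)| = 8.  σ(𝒞) = { {}, {ω₁}, {ω₅}, {ω₁, ω₅}, {ω₂, ω₃, ω₄}, {ω₁, ω₂, ω₃, ω₄}, {ω₂, ω₃, ω₄, ω₅}, X }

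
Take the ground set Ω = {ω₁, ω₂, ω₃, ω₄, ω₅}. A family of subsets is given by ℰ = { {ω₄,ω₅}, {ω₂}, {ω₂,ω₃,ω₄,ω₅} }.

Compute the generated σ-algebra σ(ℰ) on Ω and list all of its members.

Take S₀ = ℰ ∪ {∅, Ω} = { ∅, {ω₂}, {ω₄,ω₅}, {ω₂,ω₃,ω₄,ω₅}, Ω }.
Iteration 1: 4 new —
  {ω₁}  = complement {ω₂,ω₃,ω₄,ω₅}
  {ω₁,ω₂,ω₃}  = complement {ω₄,ω₅}
  {ω₂,ω₄,ω₅}  = {ω₄,ω₅} ∪ {ω₂}
  {ω₁,ω₃,ω₄,ω₅}  = complement {ω₂}
  (now 9)
Iteration 2 (4 new):
  {ω₁,ω₂}  = {ω₂} ∪ {ω₁}
  {ω₁,ω₃}  = complement {ω₂,ω₄,ω₅}
  {ω₁,ω₄,ω₅}  = {ω₄,ω₅} ∪ {ω₁}
  {ω₁,ω₂,ω₄,ω₅}  = {ω₂,ω₄,ω₅} ∪ {ω₁}
  (now 13)
Iteration 3. New:
  {ω₃}  = complement {ω₁,ω₂,ω₄,ω₅}
  {ω₂,ω₃}  = complement {ω₁,ω₄,ω₅}
  {ω₃,ω₄,ω₅}  = complement {ω₁,ω₂}
  (now 16)
Iteration 4: stable.

|σ(ℰ)| = 16.  σ(ℰ) = { ∅, {ω₁}, {ω₂}, {ω₃}, {ω₁,ω₂}, {ω₁,ω₃}, {ω₂,ω₃}, {ω₄,ω₅}, {ω₁,ω₂,ω₃}, {ω₁,ω₄,ω₅}, {ω₂,ω₄,ω₅}, {ω₃,ω₄,ω₅}, {ω₁,ω₂,ω₄,ω₅}, {ω₁,ω₃,ω₄,ω₅}, {ω₂,ω₃,ω₄,ω₅}, Ω }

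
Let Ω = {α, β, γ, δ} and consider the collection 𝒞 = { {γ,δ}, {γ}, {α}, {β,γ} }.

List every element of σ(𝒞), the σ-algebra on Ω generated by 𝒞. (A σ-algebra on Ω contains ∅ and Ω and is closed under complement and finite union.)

Begin from { ∅, {α}, {γ}, {β,γ}, {γ,δ}, Ω } (that is, 𝒞 plus ∅ and Ω).
Round 1: +7 →
  {α,β}  = {γ,δ}ᶜ
  {α,γ}  = {γ} ∪ {α}
  {α,δ}  = {β,γ}ᶜ
  {α,β,γ}  = {β,γ} ∪ {α}
  {α,β,δ}  = {γ}ᶜ
  {α,γ,δ}  = {γ,δ} ∪ {α}
  {β,γ,δ}  = {α}ᶜ
  [13 total]
Round 2. New:
  {β}  = {α,γ,δ}ᶜ
  {δ}  = {α,β,γ}ᶜ
  {β,δ}  = {α,γ}ᶜ
  [16 total]
Round 3 adds nothing — fixpoint reached.

|σ(𝒞)| = 16.  σ(𝒞) = { ∅, {α}, {β}, {γ}, {δ}, {α,β}, {α,γ}, {α,δ}, {β,γ}, {β,δ}, {γ,δ}, {α,β,γ}, {α,β,δ}, {α,γ,δ}, {β,γ,δ}, Ω }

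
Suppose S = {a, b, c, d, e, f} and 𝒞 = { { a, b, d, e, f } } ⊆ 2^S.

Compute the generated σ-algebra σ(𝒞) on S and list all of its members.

σ(𝒞) = { {}, { c }, { a, b, d, e, f }, S }

Working:
Start: 𝒞 ∪ {∅, S} = { {}, { a, b, d, e, f }, S }.
Pass 1. New:
  { c }  = ᶜ of { a, b, d, e, f }
  [4 total]
Pass 2: already closed under ᶜ and ∪.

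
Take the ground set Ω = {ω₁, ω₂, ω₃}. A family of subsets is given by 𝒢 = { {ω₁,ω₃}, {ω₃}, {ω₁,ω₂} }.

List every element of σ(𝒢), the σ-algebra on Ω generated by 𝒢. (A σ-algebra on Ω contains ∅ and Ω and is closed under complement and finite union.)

|σ(𝒢)| = 8.  σ(𝒢) = { {}, {ω₁}, {ω₂}, {ω₃}, {ω₁,ω₂}, {ω₁,ω₃}, {ω₂,ω₃}, Ω }

Check:
Start: 𝒢 ∪ {∅, Ω} = { {}, {ω₃}, {ω₁,ω₂}, {ω₁,ω₃}, Ω }.
Round 1: 1 new —
  {ω₂}  = ᶜ of {ω₁,ω₃}
  [6 total]
Round 2. New:
  {ω₂,ω₃}  = {ω₃} ∪ {ω₂}
  [7 total]
Round 3: 1 new —
  {ω₁}  = ᶜ of {ω₂,ω₃}
  [8 total]
Round 4: closed — nothing new.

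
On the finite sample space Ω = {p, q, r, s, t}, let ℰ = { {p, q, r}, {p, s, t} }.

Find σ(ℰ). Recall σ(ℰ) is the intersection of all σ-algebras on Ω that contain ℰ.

σ(ℰ) (8 sets): { ∅, {p}, {q, r}, {s, t}, {p, q, r}, {p, s, t}, {q, r, s, t}, Ω }

Derivation:
Seed the family with ℰ together with ∅ and Ω: { ∅, {p, q, r}, {p, s, t}, Ω }.
Pass 1 (2 new):
  {q, r}  = complement {p, s, t}
  {s, t}  = complement {p, q, r}
  [6 total]
Pass 2. New:
  {q, r, s, t}  = {s, t} ∪ {q, r}
  [7 total]
Pass 3: +1 →
  {p}  = complement {q, r, s, t}
  [8 total]
Pass 4: stable.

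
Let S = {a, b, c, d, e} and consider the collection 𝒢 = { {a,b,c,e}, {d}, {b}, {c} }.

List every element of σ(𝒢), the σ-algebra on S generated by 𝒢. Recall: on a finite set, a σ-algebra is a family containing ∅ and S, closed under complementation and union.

Seed the family with 𝒢 together with ∅ and S: { {}, {b}, {c}, {d}, {a,b,c,e}, S }.
Round 1. New:
  {b,c}  = {c} ∪ {b}
  {b,d}  = {d} ∪ {b}
  {c,d}  = {c} ∪ {d}
  {a,b,d,e}  = ᶜ of {c}
  {a,c,d,e}  = ᶜ of {b}
Round 2 adds 4:
  {a,b,e}  = ᶜ of {c,d}
  {a,c,e}  = ᶜ of {b,d}
  {a,d,e}  = ᶜ of {b,c}
  {b,c,d}  = {c,d} ∪ {b}
Round 3. New:
  {a,e}  = ᶜ of {b,c,d}
Round 4: no new sets; the family is a σ-algebra.

Therefore σ(𝒢) = { {}, {b}, {c}, {d}, {a,e}, {b,c}, {b,d}, {c,d}, {a,b,e}, {a,c,e}, {a,d,e}, {b,c,d}, {a,b,c,e}, {a,b,d,e}, {a,c,d,e}, S } (|σ(𝒢)| = 16).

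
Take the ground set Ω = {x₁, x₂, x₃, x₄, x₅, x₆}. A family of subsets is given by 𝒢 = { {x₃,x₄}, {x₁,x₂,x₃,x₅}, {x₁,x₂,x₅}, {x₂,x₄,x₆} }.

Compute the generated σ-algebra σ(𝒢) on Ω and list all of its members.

|σ(𝒢)| = 32.  σ(𝒢) = { {}, {x₂}, {x₃}, {x₄}, {x₆}, {x₁,x₅}, {x₂,x₃}, {x₂,x₄}, {x₂,x₆}, {x₃,x₄}, {x₃,x₆}, {x₄,x₆}, {x₁,x₂,x₅}, {x₁,x₃,x₅}, {x₁,x₄,x₅}, {x₁,x₅,x₆}, {x₂,x₃,x₄}, {x₂,x₃,x₆}, {x₂,x₄,x₆}, {x₃,x₄,x₆}, {x₁,x₂,x₃,x₅}, {x₁,x₂,x₄,x₅}, {x₁,x₂,x₅,x₆}, {x₁,x₃,x₄,x₅}, {x₁,x₃,x₅,x₆}, {x₁,x₄,x₅,x₆}, {x₂,x₃,x₄,x₆}, {x₁,x₂,x₃,x₄,x₅}, {x₁,x₂,x₃,x₅,x₆}, {x₁,x₂,x₄,x₅,x₆}, {x₁,x₃,x₄,x₅,x₆}, Ω }

Working:
Start: 𝒢 ∪ {∅, Ω} = { {}, {x₃,x₄}, {x₁,x₂,x₅}, {x₂,x₄,x₆}, {x₁,x₂,x₃,x₅}, Ω }.
Step 1 (7 new):
  {x₄,x₆}  = {x₁,x₂,x₃,x₅}ᶜ
  {x₁,x₃,x₅}  = {x₂,x₄,x₆}ᶜ
  {x₃,x₄,x₆}  = {x₁,x₂,x₅}ᶜ
  {x₁,x₂,x₅,x₆}  = {x₃,x₄}ᶜ
  {x₂,x₃,x₄,x₆}  = {x₂,x₄,x₆} ∪ {x₃,x₄}
  {x₁,x₂,x₃,x₄,x₅}  = {x₁,x₂,x₅} ∪ {x₃,x₄}
  {x₁,x₂,x₄,x₅,x₆}  = {x₂,x₄,x₆} ∪ {x₁,x₂,x₅}
  [13 total]
Step 2: +6 →
  {x₃}  = {x₁,x₂,x₄,x₅,x₆}ᶜ
  {x₆}  = {x₁,x₂,x₃,x₄,x₅}ᶜ
  {x₁,x₅}  = {x₂,x₃,x₄,x₆}ᶜ
  {x₁,x₃,x₄,x₅}  = {x₃,x₄} ∪ {x₁,x₃,x₅}
  {x₁,x₂,x₃,x₅,x₆}  = {x₁,x₃,x₅} ∪ {x₁,x₂,x₅,x₆}
  {x₁,x₃,x₄,x₅,x₆}  = {x₁,x₃,x₅} ∪ {x₃,x₄,x₆}
  [19 total]
Step 3 adds 7:
  {x₂}  = {x₁,x₃,x₄,x₅,x₆}ᶜ
  {x₄}  = {x₁,x₂,x₃,x₅,x₆}ᶜ
  {x₂,x₆}  = {x₁,x₃,x₄,x₅}ᶜ
  {x₃,x₆}  = {x₆} ∪ {x₃}
  {x₁,x₅,x₆}  = {x₁,x₅} ∪ {x₆}
  {x₁,x₃,x₅,x₆}  = {x₁,x₃,x₅} ∪ {x₆}
  {x₁,x₄,x₅,x₆}  = {x₁,x₅} ∪ {x₄,x₆}
  [26 total]
Step 4 adds 6:
  {x₂,x₃}  = {x₁,x₄,x₅,x₆}ᶜ
  {x₂,x₄}  = {x₁,x₃,x₅,x₆}ᶜ
  {x₁,x₄,x₅}  = {x₁,x₅} ∪ {x₄}
  {x₂,x₃,x₄}  = {x₁,x₅,x₆}ᶜ
  {x₂,x₃,x₆}  = {x₂} ∪ {x₃,x₆}
  {x₁,x₂,x₄,x₅}  = {x₃,x₆}ᶜ
  [32 total]
Step 5 adds nothing — fixpoint reached.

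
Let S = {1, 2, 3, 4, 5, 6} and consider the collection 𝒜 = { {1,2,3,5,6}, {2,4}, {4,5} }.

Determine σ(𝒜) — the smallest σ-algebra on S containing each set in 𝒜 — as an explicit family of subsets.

|σ(𝒜)| = 16.  σ(𝒜) = { {}, {2}, {4}, {5}, {2,4}, {2,5}, {4,5}, {1,3,6}, {2,4,5}, {1,2,3,6}, {1,3,4,6}, {1,3,5,6}, {1,2,3,4,6}, {1,2,3,5,6}, {1,3,4,5,6}, S }

Trace:
Begin from { {}, {2,4}, {4,5}, {1,2,3,5,6}, S } (that is, 𝒜 plus ∅ and S).
Round 1 adds 4:
  {4}  = complement {1,2,3,5,6}
  {2,4,5}  = {4,5} ∪ {2,4}
  {1,2,3,6}  = complement {4,5}
  {1,3,5,6}  = complement {2,4}
  |family| = 9
Round 2: 3 new —
  {1,3,6}  = complement {2,4,5}
  {1,2,3,4,6}  = {1,2,3,6} ∪ {4}
  {1,3,4,5,6}  = {1,3,5,6} ∪ {4,5}
  |family| = 12
Round 3. New:
  {2}  = complement {1,3,4,5,6}
  {5}  = complement {1,2,3,4,6}
  {1,3,4,6}  = {1,3,6} ∪ {4}
  |family| = 15
Round 4: 1 new —
  {2,5}  = complement {1,3,4,6}
  |family| = 16
Round 5: stable.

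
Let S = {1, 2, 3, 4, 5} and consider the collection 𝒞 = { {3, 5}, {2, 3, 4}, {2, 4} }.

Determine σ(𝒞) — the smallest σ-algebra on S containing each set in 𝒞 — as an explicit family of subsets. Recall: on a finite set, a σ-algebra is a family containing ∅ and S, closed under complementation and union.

σ(𝒞) (16 sets): { {}, {1}, {3}, {5}, {1, 3}, {1, 5}, {2, 4}, {3, 5}, {1, 2, 4}, {1, 3, 5}, {2, 3, 4}, {2, 4, 5}, {1, 2, 3, 4}, {1, 2, 4, 5}, {2, 3, 4, 5}, S }

Check:
Begin from { {}, {2, 4}, {3, 5}, {2, 3, 4}, S } (that is, 𝒞 plus ∅ and S).
Round 1. New:
  {1, 5}  = {2, 3, 4}ᶜ
  {1, 2, 4}  = {3, 5}ᶜ
  {1, 3, 5}  = {2, 4}ᶜ
  {2, 3, 4, 5}  = {2, 3, 4} ∪ {3, 5}
  (now 9)
Round 2 (3 new):
  {1}  = {2, 3, 4, 5}ᶜ
  {1, 2, 3, 4}  = {2, 3, 4} ∪ {1, 2, 4}
  {1, 2, 4, 5}  = {1, 2, 4} ∪ {1, 5}
  (now 12)
Round 3: 2 new —
  {3}  = {1, 2, 4, 5}ᶜ
  {5}  = {1, 2, 3, 4}ᶜ
  (now 14)
Round 4: 2 new —
  {1, 3}  = {3} ∪ {1}
  {2, 4, 5}  = {2, 4} ∪ {5}
  (now 16)
Round 5: already closed under ᶜ and ∪.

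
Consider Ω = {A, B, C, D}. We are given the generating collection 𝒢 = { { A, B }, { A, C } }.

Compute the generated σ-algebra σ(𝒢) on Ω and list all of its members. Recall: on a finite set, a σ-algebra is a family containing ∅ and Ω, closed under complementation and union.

Answer: σ(𝒢) = { ∅, { A }, { B }, { C }, { D }, { A, B }, { A, C }, { A, D }, { B, C }, { B, D }, { C, D }, { A, B, C }, { A, B, D }, { A, C, D }, { B, C, D }, Ω }

Trace:
Initial family (4 sets): { ∅, { A, B }, { A, C }, Ω }.
Iteration 1: 3 new —
  { B, D }  = complement { A, C }
  { C, D }  = complement { A, B }
  { A, B, C }  = { A, B } ∪ { A, C }
  |family| = 7
Iteration 2: 4 new —
  { D }  = complement { A, B, C }
  { A, B, D }  = { A, B } ∪ { B, D }
  { A, C, D }  = { C, D } ∪ { A, C }
  { B, C, D }  = { C, D } ∪ { B, D }
  |family| = 11
Iteration 3 (3 new):
  { A }  = complement { B, C, D }
  { B }  = complement { A, C, D }
  { C }  = complement { A, B, D }
  |family| = 14
Iteration 4: 2 new —
  { A, D }  = { D } ∪ { A }
  { B, C }  = { C } ∪ { B }
  |family| = 16
Iteration 5 adds nothing — fixpoint reached.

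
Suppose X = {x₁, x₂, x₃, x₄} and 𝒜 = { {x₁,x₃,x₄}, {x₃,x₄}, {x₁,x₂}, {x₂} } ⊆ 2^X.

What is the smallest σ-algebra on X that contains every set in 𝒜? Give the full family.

Initial family (6 sets): { {}, {x₂}, {x₁,x₂}, {x₃,x₄}, {x₁,x₃,x₄}, X }.
Round 1 adds 1:
  {x₂,x₃,x₄}  = {x₃,x₄} ∪ {x₂}
  — 7 sets.
Round 2. New:
  {x₁}  = X∖{x₂,x₃,x₄}
  — 8 sets.
After Round 3 the family is unchanged; done.

Hence σ(𝒜) has 8 members: { {}, {x₁}, {x₂}, {x₁,x₂}, {x₃,x₄}, {x₁,x₃,x₄}, {x₂,x₃,x₄}, X }.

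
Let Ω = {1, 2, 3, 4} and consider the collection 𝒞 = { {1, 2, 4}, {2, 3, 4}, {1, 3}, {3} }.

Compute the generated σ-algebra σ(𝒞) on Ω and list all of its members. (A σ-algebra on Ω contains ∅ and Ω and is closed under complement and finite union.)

Start: 𝒞 ∪ {∅, Ω} = { ∅, {3}, {1, 3}, {1, 2, 4}, {2, 3, 4}, Ω }.
Round 1 (2 new):
  {1}  = {2, 3, 4}ᶜ
  {2, 4}  = {1, 3}ᶜ
  |family| = 8
After Round 2 the family is unchanged; done.

Therefore σ(𝒞) = { ∅, {1}, {3}, {1, 3}, {2, 4}, {1, 2, 4}, {2, 3, 4}, Ω } (|σ(𝒞)| = 8).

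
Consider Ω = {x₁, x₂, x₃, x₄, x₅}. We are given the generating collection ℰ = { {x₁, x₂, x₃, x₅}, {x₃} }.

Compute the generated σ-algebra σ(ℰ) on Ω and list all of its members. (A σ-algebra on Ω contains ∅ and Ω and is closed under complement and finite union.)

Answer: σ(ℰ) = { ∅, {x₃}, {x₄}, {x₃, x₄}, {x₁, x₂, x₅}, {x₁, x₂, x₃, x₅}, {x₁, x₂, x₄, x₅}, Ω }

Check:
Initial family (4 sets): { ∅, {x₃}, {x₁, x₂, x₃, x₅}, Ω }.
Pass 1: 2 new —
  {x₄}  = ᶜ of {x₁, x₂, x₃, x₅}
  {x₁, x₂, x₄, x₅}  = ᶜ of {x₃}
  (now 6)
Pass 2 (1 new):
  {x₃, x₄}  = {x₃} ∪ {x₄}
  (now 7)
Pass 3. New:
  {x₁, x₂, x₅}  = ᶜ of {x₃, x₄}
  (now 8)
Pass 4: stable.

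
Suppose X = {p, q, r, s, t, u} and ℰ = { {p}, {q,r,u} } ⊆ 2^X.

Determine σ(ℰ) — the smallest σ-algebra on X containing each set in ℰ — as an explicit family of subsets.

|σ(ℰ)| = 8.  σ(ℰ) = { ∅, {p}, {s,t}, {p,s,t}, {q,r,u}, {p,q,r,u}, {q,r,s,t,u}, X }

Working:
Start: ℰ ∪ {∅, X} = { ∅, {p}, {q,r,u}, X }.
Round 1: +3 →
  {p,s,t}  = X∖{q,r,u}
  {p,q,r,u}  = {q,r,u} ∪ {p}
  {q,r,s,t,u}  = X∖{p}
Round 2 (1 new):
  {s,t}  = X∖{p,q,r,u}
After Round 3 the family is unchanged; done.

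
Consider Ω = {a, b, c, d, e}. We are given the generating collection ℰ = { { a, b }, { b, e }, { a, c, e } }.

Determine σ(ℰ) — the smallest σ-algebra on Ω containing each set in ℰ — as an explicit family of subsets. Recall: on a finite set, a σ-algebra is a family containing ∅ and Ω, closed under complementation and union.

Answer: σ(ℰ) = { ∅, { a }, { b }, { c }, { d }, { e }, { a, b }, { a, c }, { a, d }, { a, e }, { b, c }, { b, d }, { b, e }, { c, d }, { c, e }, { d, e }, { a, b, c }, { a, b, d }, { a, b, e }, { a, c, d }, { a, c, e }, { a, d, e }, { b, c, d }, { b, c, e }, { b, d, e }, { c, d, e }, { a, b, c, d }, { a, b, c, e }, { a, b, d, e }, { a, c, d, e }, { b, c, d, e }, Ω }

Trace:
Start: ℰ ∪ {∅, Ω} = { ∅, { a, b }, { b, e }, { a, c, e }, Ω }.
Step 1. New:
  { b, d }  = ᶜ of { a, c, e }
  { a, b, e }  = { b, e } ∪ { a, b }
  { a, c, d }  = ᶜ of { b, e }
  { c, d, e }  = ᶜ of { a, b }
  { a, b, c, e }  = { b, e } ∪ { a, c, e }
  (now 10)
Step 2 (8 new):
  { d }  = ᶜ of { a, b, c, e }
  { c, d }  = ᶜ of { a, b, e }
  { a, b, d }  = { a, b } ∪ { b, d }
  { b, d, e }  = { b, e } ∪ { b, d }
  { a, b, c, d }  = { a, b } ∪ { a, c, d }
  { a, b, d, e }  = { a, b, e } ∪ { b, d }
  { a, c, d, e }  = { c, d, e } ∪ { a, c, e }
  { b, c, d, e }  = { b, e } ∪ { c, d, e }
  (now 18)
Step 3 adds 7:
  { a }  = ᶜ of { b, c, d, e }
  { b }  = ᶜ of { a, c, d, e }
  { c }  = ᶜ of { a, b, d, e }
  { e }  = ᶜ of { a, b, c, d }
  { a, c }  = ᶜ of { b, d, e }
  { c, e }  = ᶜ of { a, b, d }
  { b, c, d }  = { c, d } ∪ { b, d }
  (now 25)
Step 4: +6 →
  { a, d }  = { d } ∪ { a }
  { a, e }  = ᶜ of { b, c, d }
  { b, c }  = { b } ∪ { c }
  { d, e }  = { e } ∪ { d }
  { a, b, c }  = { a, b } ∪ { c }
  { b, c, e }  = { b, e } ∪ { c }
  (now 31)
Step 5: 1 new —
  { a, d, e }  = ᶜ of { b, c }
  (now 32)
Step 6: closed — nothing new.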